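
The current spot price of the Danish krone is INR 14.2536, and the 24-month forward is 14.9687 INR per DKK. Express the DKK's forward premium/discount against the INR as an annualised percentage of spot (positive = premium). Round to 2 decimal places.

+2.51%

T = 2 years.
DKK trades forward at +5.01698% vs spot over the period.
×(1/T) gives 2.51% p.a.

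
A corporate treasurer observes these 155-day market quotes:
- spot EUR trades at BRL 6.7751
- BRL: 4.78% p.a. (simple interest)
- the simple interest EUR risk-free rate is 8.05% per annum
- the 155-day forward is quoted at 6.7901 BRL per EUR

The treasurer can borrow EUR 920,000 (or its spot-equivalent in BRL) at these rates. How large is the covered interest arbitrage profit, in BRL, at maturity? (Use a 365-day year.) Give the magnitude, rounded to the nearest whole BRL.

BRL 100,826

T = 155/365 years.
Keep in EUR, deliver into the forward: 920,000·1.034184932·6.7901 = BRL 6,460,441.58.
Swap to BRL now, deposit: 920,000·6.7751·1.02029863 = BRL 6,359,615.23.
The quoted forward overvalues EUR, so borrow BRL, buy EUR at spot, deposit the EUR at 8.05%, and sell the proceeds forward at 6.7901.
Profit = 6,460,441.58 − 6,359,615.23 = BRL 100,826.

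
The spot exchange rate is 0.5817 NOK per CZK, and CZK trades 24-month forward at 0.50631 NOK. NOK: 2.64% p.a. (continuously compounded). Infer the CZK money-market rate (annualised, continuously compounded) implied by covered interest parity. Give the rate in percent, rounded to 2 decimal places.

9.58%

T = 2 years.
F/S = 0.50631/0.5817 = 0.8703971 = (growth of NOK) / (growth of CZK).
NOK growth factor: e^(0.0264×2) = 1.0542188.
That pins the CZK growth at 1.2111929.
r = ln(1.2111929)/2 = 0.095803 → 9.58%.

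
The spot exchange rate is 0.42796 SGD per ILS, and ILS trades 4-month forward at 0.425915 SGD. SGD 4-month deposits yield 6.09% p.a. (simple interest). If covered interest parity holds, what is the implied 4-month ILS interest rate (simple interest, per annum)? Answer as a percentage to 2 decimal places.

7.56%

T = 4/12 years.
F/S = 0.425915/0.42796 = 0.9952215 = (growth of SGD) / (growth of ILS).
SGD growth factor: 1 + 0.0609×4/12 = 1.020300.
So the ILS growth factor = 1.0251989.
r = (1.0251989 − 1)/(4/12) = 0.075597 → 7.56%.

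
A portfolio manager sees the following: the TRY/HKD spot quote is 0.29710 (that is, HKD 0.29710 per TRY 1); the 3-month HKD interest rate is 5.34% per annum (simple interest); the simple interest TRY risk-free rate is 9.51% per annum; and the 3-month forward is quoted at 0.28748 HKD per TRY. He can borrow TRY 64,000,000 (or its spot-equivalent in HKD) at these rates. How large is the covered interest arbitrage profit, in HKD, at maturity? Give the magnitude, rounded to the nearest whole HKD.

T = 3/12 years.
Keep in TRY, deliver into the forward: 64,000,000·1.023775·0.28748 = HKD 18,836,149.57.
Swap to HKD now, deposit: 64,000,000·0.29710·1.013350 = HKD 19,268,242.24.
The quoted forward undervalues TRY, so borrow TRY, convert to HKD at spot, deposit the HKD at 5.34%, and buy TRY forward at 0.28748 to cover the loan.
Arbitrage profit = |18,836,149.57 − 19,268,242.24| = HKD 432,093.

HKD 432,093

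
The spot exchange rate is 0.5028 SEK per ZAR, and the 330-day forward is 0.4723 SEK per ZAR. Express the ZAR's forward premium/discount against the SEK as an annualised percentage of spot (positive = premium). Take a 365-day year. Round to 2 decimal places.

T = 330/365 years.
(F − S)/S = (0.4723 − 0.5028)/0.5028 = -0.0606603.
×(1/T) gives -6.71% p.a.

-6.71%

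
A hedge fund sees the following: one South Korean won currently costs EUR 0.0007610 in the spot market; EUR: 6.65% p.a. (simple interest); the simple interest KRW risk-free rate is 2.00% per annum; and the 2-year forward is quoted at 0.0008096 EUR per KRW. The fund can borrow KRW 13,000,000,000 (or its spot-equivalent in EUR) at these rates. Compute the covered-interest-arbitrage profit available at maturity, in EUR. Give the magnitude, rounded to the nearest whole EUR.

T = 2 years.
Invest the KRW and cover forward: 13,000,000,000 × 1.040000 × 0.0008096 = EUR 10,945,792.00.
Convert at spot and invest in EUR: 13,000,000,000 × 0.0007610 × 1.133000 = EUR 11,208,769.00.
The quoted forward undervalues KRW, so borrow KRW, convert to EUR at spot, deposit the EUR at 6.65%, and buy KRW forward at 0.0008096 to cover the loan.
The gap between the two covered legs is EUR 262,977.

EUR 262,977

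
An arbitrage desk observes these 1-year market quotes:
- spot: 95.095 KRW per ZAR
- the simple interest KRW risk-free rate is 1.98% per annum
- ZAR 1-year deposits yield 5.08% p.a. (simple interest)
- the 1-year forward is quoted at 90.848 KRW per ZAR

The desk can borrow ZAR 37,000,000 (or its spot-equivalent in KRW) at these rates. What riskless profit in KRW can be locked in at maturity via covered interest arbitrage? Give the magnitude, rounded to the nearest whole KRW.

T = 1 year.
Route A — deposit ZAR, sell forward: 37,000,000 × 1.050800 × 90.848 = KRW 3,532,133,900.80.
Route B — convert at spot, deposit KRW: 37,000,000 × 95.095 × 1.019800 = KRW 3,588,181,597.00.
The quoted forward undervalues ZAR, so borrow ZAR, convert to KRW at spot, deposit the KRW at 1.98%, and buy ZAR forward at 90.848 to cover the loan.
The gap between the two covered legs is KRW 56,047,696.

KRW 56,047,696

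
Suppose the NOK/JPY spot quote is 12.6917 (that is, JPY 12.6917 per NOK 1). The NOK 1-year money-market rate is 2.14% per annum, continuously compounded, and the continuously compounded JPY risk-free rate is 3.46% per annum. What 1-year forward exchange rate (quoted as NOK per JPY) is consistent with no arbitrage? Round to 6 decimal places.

T = 1 year.
JPY growth factor: e^(0.0346×1) = 1.0352055.
NOK growth factor: e^(0.0214×1) = 1.0216306.
CIP: F = S · (grow JPY)/(grow NOK) = 12.6917 × 1.0352055/1.0216306 = 12.86034 JPY per NOK.
Invert for NOK per JPY: 1 / 12.86034 = 0.077758.

0.077758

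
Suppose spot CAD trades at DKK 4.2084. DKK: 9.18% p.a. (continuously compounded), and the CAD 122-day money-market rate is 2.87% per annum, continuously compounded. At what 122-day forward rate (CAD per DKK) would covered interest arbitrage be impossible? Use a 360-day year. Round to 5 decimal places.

T = 122/360 years.
DKK growth factor: e^(0.0918×122/360) = 1.031599.
Growth of 1 CAD over T: e^(0.0287×122/360) = 1.0097736.
Forward (DKK per CAD) = 4.2084 × 1.031599 / 1.0097736 = 4.299361.
Invert for CAD per DKK: 1 / 4.299361 = 0.23259.

0.23259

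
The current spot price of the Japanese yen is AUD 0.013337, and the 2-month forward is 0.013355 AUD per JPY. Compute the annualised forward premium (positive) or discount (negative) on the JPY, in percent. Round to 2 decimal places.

T = 2/12 years.
(F − S)/S = (0.013355 − 0.013337)/0.013337 = 0.0013496.
Annualise by dividing by T: 0.0013496 / (2/12) = 0.008098 → 0.81%.

+0.81%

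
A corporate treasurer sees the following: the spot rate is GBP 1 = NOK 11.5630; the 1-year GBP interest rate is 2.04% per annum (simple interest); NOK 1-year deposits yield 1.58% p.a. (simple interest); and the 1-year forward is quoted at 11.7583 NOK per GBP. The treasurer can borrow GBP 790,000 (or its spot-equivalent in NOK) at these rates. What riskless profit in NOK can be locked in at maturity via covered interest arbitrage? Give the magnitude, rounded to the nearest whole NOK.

T = 1 year.
Route A — deposit GBP, sell forward: 790,000 × 1.020400 × 11.7583 = NOK 9,478,553.76.
Route B — convert at spot, deposit NOK: 790,000 × 11.5630 × 1.015800 = NOK 9,279,099.37.
The quoted forward overvalues GBP, so borrow NOK, buy GBP at spot, deposit the GBP at 2.04%, and sell the proceeds forward at 11.7583.
The gap between the two covered legs is NOK 199,454.

NOK 199,454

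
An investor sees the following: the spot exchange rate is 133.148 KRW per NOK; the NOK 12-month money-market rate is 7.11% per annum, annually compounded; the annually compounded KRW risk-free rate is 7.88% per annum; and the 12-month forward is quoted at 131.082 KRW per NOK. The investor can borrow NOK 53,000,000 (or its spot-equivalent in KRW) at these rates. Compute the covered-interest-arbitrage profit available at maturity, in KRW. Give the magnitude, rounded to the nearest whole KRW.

KRW 171,621,007

T = 1 year.
Route A — deposit NOK, sell forward: 53,000,000 × 1.071100 × 131.082 = KRW 7,441,302,300.60.
Route B — convert at spot, deposit KRW: 53,000,000 × 133.148 × 1.078800 = KRW 7,612,923,307.20.
The quoted forward undervalues NOK, so borrow NOK, convert to KRW at spot, deposit the KRW at 7.88%, and buy NOK forward at 131.082 to cover the loan.
The gap between the two covered legs is KRW 171,621,007.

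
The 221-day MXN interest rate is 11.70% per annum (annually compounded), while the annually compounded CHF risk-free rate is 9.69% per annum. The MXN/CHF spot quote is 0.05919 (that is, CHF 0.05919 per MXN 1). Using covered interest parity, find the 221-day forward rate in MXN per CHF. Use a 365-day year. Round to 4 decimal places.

T = 221/365 years.
CHF growth factor: (1 + 0.0969)^(221/365) = 1.05759726.
MXN accumulates by (1 + 0.1170)^(221/365) = 1.06928927.
Forward (CHF per MXN) = 0.05919 × 1.05759726 / 1.06928927 = 0.058542794.
Quoted the other way: 1/0.058542794 = 17.0815 MXN per CHF.

17.0815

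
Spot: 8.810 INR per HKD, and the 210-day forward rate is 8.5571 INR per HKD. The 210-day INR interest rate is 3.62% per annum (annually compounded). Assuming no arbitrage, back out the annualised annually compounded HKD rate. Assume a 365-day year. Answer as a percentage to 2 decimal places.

T = 210/365 years.
F/S = 8.5571/8.81 = 0.9712940 = (growth of INR) / (growth of HKD).
The INR side grows by (1 + 0.0362)^(210/365) = 1.020670.
Hence g_HKD = 1.0508353.
r = 1.0508353^(365/210) − 1 = 0.090007 → 9.00%.

9.00%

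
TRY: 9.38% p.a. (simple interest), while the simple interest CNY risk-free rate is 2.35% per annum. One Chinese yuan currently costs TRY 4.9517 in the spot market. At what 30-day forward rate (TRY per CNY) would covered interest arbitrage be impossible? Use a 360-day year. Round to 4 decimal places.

4.9807

T = 30/360 years.
Growth of 1 TRY over T: 1 + 0.0938×30/360 = 1.0078167.
CNY accumulates by 1 + 0.0235×30/360 = 1.0019583.
So F = 4.9517 × 1.0078167 / 1.0019583 = 4.980652 (TRY/CNY).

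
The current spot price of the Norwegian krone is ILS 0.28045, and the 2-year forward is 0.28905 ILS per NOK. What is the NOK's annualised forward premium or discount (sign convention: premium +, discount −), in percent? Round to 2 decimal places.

T = 2 years.
NOK trades forward at +3.06650% vs spot over the period.
Per annum: 0.0306650 / 2 = 0.015333 = 1.53%.

+1.53%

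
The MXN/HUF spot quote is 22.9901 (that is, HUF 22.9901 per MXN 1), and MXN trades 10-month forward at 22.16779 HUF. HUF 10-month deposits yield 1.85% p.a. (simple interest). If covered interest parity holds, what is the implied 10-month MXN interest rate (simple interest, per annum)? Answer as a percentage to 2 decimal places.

6.37%

T = 10/12 years.
CIP gives F = S · g_HUF/g_MXN, so g_HUF/g_MXN = 22.16779/22.9901 = 0.9642320.
The HUF side grows by 1 + 0.0185×10/12 = 1.0154167.
That pins the MXN growth at 1.0530834.
r = (1.0530834 − 1)/(10/12) = 0.063700 → 6.37%.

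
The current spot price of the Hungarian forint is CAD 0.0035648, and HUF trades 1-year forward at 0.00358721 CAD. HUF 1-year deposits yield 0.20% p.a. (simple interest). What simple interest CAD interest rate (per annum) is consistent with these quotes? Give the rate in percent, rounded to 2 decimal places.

0.83%

T = 1 year.
CIP gives F = S · g_CAD/g_HUF, so g_CAD/g_HUF = 0.00358721/0.0035648 = 1.0062865.
HUF growth factor: 1 + 0.0020×1 = 1.002000.
That pins the CAD growth at 1.0082991.
r = (1.0082991 − 1)/1 = 0.008299 → 0.83%.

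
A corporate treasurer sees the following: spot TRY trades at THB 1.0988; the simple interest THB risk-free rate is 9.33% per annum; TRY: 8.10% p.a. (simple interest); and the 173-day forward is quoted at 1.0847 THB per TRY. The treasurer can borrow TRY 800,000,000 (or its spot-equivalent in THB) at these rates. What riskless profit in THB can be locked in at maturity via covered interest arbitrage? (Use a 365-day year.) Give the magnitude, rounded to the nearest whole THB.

THB 16,837,742

T = 173/365 years.
Keep in TRY, deliver into the forward: 800,000,000·1.03839178082·1.0847 = THB 901,074,851.72.
Swap to THB now, deposit: 800,000,000·1.0988·1.04422164384 = THB 917,912,593.80.
The quoted forward undervalues TRY, so borrow TRY, convert to THB at spot, deposit the THB at 9.33%, and buy TRY forward at 1.0847 to cover the loan.
Arbitrage profit = |901,074,851.72 − 917,912,593.80| = THB 16,837,742.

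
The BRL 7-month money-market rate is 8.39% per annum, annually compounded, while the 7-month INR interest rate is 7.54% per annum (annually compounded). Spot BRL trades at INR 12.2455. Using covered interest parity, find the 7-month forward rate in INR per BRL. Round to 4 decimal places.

T = 7/12 years.
Growth of 1 INR over T: (1 + 0.0754)^(7/12) = 1.04331596.
BRL accumulates by (1 + 0.0839)^(7/12) = 1.04811847.
Forward (INR per BRL) = 12.2455 × 1.04331596 / 1.04811847 = 12.189391.

12.1894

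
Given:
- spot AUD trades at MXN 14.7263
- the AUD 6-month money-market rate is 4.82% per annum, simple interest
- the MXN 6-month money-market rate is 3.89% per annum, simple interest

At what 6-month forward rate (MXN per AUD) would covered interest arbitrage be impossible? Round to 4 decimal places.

T = 6/12 years.
MXN growth factor: 1 + 0.0389×6/12 = 1.019450.
AUD accumulates by 1 + 0.0482×6/12 = 1.024100.
Forward (MXN per AUD) = 14.7263 × 1.019450 / 1.024100 = 14.659434.

14.6594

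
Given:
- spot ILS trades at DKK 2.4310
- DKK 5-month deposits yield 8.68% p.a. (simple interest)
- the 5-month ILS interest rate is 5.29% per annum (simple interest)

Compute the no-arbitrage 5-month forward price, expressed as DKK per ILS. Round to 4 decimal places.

2.4646

T = 5/12 years.
DKK growth factor: 1 + 0.0868×5/12 = 1.0361667.
ILS growth factor: 1 + 0.0529×5/12 = 1.0220417.
So F = 2.431 × 1.0361667 / 1.0220417 = 2.464597 (DKK/ILS).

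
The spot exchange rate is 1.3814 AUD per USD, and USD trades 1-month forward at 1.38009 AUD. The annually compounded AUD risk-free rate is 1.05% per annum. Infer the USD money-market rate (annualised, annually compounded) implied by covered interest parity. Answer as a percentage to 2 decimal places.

2.21%

T = 1/12 years.
By CIP, F/S equals the AUD-to-USD growth ratio: 1.38009/1.3814 = 0.9990517.
The AUD side grows by (1 + 0.0105)^(1/12) = 1.0008708.
Hence g_USD = 1.0018208.
Annualise: 1.0018208^(12/1) − 1 = 0.022070 = 2.21%.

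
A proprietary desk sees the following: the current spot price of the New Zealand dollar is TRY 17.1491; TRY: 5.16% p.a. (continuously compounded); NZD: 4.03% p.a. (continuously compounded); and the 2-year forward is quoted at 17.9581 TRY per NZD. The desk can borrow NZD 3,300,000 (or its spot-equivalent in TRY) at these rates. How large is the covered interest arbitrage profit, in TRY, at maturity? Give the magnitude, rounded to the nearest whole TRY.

T = 2 years.
Keep in NZD, deliver into the forward: 3,300,000·1.0839372349·17.9581 = TRY 64,235,995.75.
Swap to TRY now, deposit: 3,300,000·17.1491·1.1087131295 = TRY 62,744,326.69.
The quoted forward overvalues NZD, so borrow TRY, buy NZD at spot, deposit the NZD at 4.03%, and sell the proceeds forward at 17.9581.
The gap between the two covered legs is TRY 1,491,669.

TRY 1,491,669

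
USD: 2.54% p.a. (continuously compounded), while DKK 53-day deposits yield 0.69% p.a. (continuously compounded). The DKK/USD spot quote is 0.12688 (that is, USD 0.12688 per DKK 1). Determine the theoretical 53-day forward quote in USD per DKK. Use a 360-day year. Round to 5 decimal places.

0.12723

T = 53/360 years.
USD accumulates by e^(0.0254×53/360) = 1.0037464.
DKK growth factor: e^(0.0069×53/360) = 1.0010163.
So F = 0.12688 × 1.0037464 / 1.0010163 = 0.1272260 (USD/DKK).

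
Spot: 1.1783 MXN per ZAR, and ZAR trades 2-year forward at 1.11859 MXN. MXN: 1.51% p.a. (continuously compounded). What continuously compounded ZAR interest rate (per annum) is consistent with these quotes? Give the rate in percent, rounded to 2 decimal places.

4.11%

T = 2 years.
F/S = 1.11859/1.1783 = 0.9493253 = (growth of MXN) / (growth of ZAR).
The MXN side grows by e^(0.0151×2) = 1.0306606.
So the ZAR growth factor = 1.085677.
r = ln(1.085677)/2 = 0.041102 → 4.11%.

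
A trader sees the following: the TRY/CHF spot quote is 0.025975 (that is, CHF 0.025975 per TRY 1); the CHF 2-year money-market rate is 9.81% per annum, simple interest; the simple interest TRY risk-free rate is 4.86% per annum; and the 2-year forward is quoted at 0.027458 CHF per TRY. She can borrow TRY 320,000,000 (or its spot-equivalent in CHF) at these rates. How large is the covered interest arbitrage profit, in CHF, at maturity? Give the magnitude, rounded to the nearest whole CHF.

CHF 302,201

T = 2 years.
Route A — deposit TRY, sell forward: 320,000,000 × 1.097200 × 0.027458 = CHF 9,640,613.63.
Route B — convert at spot, deposit CHF: 320,000,000 × 0.025975 × 1.196200 = CHF 9,942,814.40.
The quoted forward undervalues TRY, so borrow TRY, convert to CHF at spot, deposit the CHF at 9.81%, and buy TRY forward at 0.027458 to cover the loan.
Profit = 9,942,814.40 − 9,640,613.63 = CHF 302,201.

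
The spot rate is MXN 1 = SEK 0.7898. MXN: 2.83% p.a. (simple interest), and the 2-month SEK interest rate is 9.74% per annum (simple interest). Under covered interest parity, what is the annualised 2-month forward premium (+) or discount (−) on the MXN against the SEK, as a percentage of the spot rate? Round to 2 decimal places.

+6.88%

T = 2/12 years.
CIP forward (SEK per MXN) = 0.7898 × 1.0162333/1.0047167 = 0.7988531.
Annualised premium = (F − S)/S × (1/T) = (0.7988531 − 0.7898)/0.7898 ÷ (2/12) = 6.88%.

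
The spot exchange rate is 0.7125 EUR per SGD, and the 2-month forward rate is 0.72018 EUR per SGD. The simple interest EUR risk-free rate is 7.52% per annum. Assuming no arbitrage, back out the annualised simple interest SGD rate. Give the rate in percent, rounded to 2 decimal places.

1.04%

T = 2/12 years.
By CIP, F/S equals the EUR-to-SGD growth ratio: 0.72018/0.7125 = 1.0107789.
EUR growth factor: 1 + 0.0752×2/12 = 1.0125333.
So the SGD growth factor = 1.0017357.
r = (1.0017357 − 1)/(2/12) = 0.010414 → 1.04%.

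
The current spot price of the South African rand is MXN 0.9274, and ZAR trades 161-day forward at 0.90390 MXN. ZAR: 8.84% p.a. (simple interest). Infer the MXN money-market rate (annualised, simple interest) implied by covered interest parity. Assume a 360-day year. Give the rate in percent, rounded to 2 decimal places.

2.95%

T = 161/360 years.
By CIP, F/S equals the MXN-to-ZAR growth ratio: 0.9039/0.9274 = 0.9746603.
ZAR growth factor: 1 + 0.0884×161/360 = 1.0395344.
Hence g_MXN = 1.0131929.
(1.0131929 − 1)/T = 0.029500, i.e. 2.95%.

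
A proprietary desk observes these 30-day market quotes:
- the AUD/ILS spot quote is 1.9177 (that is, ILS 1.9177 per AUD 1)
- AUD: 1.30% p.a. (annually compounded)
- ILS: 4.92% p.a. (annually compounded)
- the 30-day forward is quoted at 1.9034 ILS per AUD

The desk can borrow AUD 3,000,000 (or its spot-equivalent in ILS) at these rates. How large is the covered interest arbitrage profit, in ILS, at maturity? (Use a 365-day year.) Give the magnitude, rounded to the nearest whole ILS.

T = 30/365 years.
Keep in AUD, deliver into the forward: 3,000,000·1.001062171·1.9034 = ILS 5,716,265.21.
Swap to ILS now, deposit: 3,000,000·1.9177·1.003955306 = ILS 5,775,855.27.
The quoted forward undervalues AUD, so borrow AUD, convert to ILS at spot, deposit the ILS at 4.92%, and buy AUD forward at 1.9034 to cover the loan.
The gap between the two covered legs is ILS 59,590.

ILS 59,590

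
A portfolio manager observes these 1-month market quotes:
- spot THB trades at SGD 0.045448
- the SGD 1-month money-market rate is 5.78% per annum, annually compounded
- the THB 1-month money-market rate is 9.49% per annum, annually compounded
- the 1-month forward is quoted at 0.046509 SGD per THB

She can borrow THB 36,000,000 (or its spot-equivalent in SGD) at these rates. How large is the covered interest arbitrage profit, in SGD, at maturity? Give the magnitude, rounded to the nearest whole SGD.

T = 1/12 years.
Route A — deposit THB, sell forward: 36,000,000 × 1.007583866 × 0.046509 = SGD 1,687,021.85.
Route B — convert at spot, deposit SGD: 36,000,000 × 0.045448 × 1.004693587 = SGD 1,643,807.31.
The quoted forward overvalues THB, so borrow SGD, buy THB at spot, deposit the THB at 9.49%, and sell the proceeds forward at 0.046509.
The gap between the two covered legs is SGD 43,215.

SGD 43,215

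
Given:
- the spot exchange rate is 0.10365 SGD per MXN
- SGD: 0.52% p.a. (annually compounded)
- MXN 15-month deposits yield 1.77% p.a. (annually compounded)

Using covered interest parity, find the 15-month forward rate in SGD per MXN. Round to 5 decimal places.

0.10206

T = 15/12 years.
SGD accumulates by (1 + 0.0052)^(15/12) = 1.0065042.
MXN accumulates by (1 + 0.0177)^(15/12) = 1.0221737.
So F = 0.10365 × 1.0065042 / 1.0221737 = 0.1020611 (SGD/MXN).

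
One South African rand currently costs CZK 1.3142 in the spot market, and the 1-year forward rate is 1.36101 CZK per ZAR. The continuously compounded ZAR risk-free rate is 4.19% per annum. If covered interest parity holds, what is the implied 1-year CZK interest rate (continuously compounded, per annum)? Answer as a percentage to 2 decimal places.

7.69%

T = 1 year.
CIP gives F = S · g_CZK/g_ZAR, so g_CZK/g_ZAR = 1.36101/1.3142 = 1.0356186.
The ZAR side grows by e^(0.0419×1) = 1.0427902.
That pins the CZK growth at 1.0799329.
r = ln(1.0799329)/1 = 0.076899 → 7.69%.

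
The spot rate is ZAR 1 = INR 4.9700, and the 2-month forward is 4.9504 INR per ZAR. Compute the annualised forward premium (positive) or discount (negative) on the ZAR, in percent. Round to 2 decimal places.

-2.37%

T = 2/12 years.
Period premium: (4.9504 − 4.97)/4.97 = -0.0039437.
Annualise by dividing by T: -0.0039437 / (2/12) = -0.023662 → -2.37%.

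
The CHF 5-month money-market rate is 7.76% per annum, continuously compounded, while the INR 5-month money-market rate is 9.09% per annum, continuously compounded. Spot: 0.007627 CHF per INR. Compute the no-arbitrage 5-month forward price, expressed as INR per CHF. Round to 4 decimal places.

T = 5/12 years.
CHF accumulates by e^(0.0776×5/12) = 1.032861735.
INR growth factor: e^(0.0909×5/12) = 1.0386014.
CIP: F = S · (grow CHF)/(grow INR) = 0.007627 × 1.032861735/1.0386014 = 0.00758485060 CHF per INR.
Quoted the other way: 1/0.00758485060 = 131.8418 INR per CHF.

131.8418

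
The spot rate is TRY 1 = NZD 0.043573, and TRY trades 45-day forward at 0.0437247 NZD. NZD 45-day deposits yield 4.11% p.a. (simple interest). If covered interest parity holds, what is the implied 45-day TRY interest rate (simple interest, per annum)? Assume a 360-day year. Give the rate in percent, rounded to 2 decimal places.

1.32%

T = 45/360 years.
CIP gives F = S · g_NZD/g_TRY, so g_NZD/g_TRY = 0.0437247/0.043573 = 1.0034815.
The NZD side grows by 1 + 0.0411×45/360 = 1.0051375.
So the TRY growth factor = 1.0016503.
r = (1.0016503 − 1)/(45/360) = 0.013202 → 1.32%.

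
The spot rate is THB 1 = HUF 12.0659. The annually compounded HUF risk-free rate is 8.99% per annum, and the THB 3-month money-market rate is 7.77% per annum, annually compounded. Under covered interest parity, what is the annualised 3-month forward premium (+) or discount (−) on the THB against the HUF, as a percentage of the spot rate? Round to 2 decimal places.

T = 3/12 years.
No-arbitrage forward: 12.0659 × 1.0217547 / 1.0188834 = 12.0999027 HUF/THB.
Annualised premium = (F − S)/S × (1/T) = (12.0999027 − 12.0659)/12.0659 ÷ (3/12) = 1.13%.

+1.13%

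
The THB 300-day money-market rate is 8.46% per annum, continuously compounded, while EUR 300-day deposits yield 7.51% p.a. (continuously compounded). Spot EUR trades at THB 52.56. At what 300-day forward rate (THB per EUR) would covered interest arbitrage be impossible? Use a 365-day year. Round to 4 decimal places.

T = 300/365 years.
THB accumulates by e^(0.0846×300/365) = 1.07200877.
EUR accumulates by e^(0.0751×300/365) = 1.06367089.
Forward (THB per EUR) = 52.56 × 1.07200877 / 1.06367089 = 52.972006.

52.9720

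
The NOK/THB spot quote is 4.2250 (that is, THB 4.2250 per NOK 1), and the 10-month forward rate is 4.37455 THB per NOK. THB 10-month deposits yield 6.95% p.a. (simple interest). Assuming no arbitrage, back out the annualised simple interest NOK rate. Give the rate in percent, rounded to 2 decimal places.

2.61%

T = 10/12 years.
F/S = 4.37455/4.225 = 1.0353964 = (growth of THB) / (growth of NOK).
THB growth factor: 1 + 0.0695×10/12 = 1.0579167.
Hence g_NOK = 1.0217504.
(1.0217504 − 1)/T = 0.026100, i.e. 2.61%.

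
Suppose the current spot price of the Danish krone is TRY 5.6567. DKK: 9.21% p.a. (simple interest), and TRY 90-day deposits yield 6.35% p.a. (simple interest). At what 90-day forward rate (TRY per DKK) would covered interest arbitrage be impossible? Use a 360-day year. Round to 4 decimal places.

5.6172

T = 90/360 years.
TRY accumulates by 1 + 0.0635×90/360 = 1.015875.
DKK growth factor: 1 + 0.0921×90/360 = 1.023025.
Forward (TRY per DKK) = 5.6567 × 1.015875 / 1.023025 = 5.617165.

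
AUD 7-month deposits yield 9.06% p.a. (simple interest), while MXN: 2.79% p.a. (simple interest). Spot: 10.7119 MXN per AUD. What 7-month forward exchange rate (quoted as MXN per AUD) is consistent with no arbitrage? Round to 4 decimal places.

10.3398

T = 7/12 years.
MXN accumulates by 1 + 0.0279×7/12 = 1.016275.
AUD growth factor: 1 + 0.0906×7/12 = 1.052850.
So F = 10.7119 × 1.016275 / 1.052850 = 10.339779 (MXN/AUD).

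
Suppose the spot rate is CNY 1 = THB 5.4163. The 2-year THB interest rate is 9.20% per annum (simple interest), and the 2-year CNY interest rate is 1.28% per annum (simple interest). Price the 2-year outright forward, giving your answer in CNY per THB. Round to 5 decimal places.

T = 2 years.
THB accumulates by 1 + 0.0920×2 = 1.184000.
Growth of 1 CNY over T: 1 + 0.0128×2 = 1.025600.
CIP: F = S · (grow THB)/(grow CNY) = 5.4163 × 1.184000/1.025600 = 6.252827 THB per CNY.
Invert for CNY per THB: 1 / 6.252827 = 0.15993.

0.15993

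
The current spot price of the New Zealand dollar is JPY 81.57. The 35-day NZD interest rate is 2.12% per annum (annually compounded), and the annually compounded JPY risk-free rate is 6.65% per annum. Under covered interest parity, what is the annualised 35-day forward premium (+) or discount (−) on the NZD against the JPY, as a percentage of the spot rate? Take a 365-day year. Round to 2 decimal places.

+4.35%

T = 35/365 years.
CIP forward (JPY per NZD) = 81.57 × 1.0061927/1.0020137 = 81.91020.
Annualised premium = (F − S)/S × (1/T) = (81.91020 − 81.57)/81.57 ÷ (35/365) = 4.35%.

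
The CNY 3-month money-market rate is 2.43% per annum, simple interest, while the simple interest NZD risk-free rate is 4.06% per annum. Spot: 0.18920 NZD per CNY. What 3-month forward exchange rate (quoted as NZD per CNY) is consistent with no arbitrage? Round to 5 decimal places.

T = 3/12 years.
NZD growth factor: 1 + 0.0406×3/12 = 1.010150.
CNY accumulates by 1 + 0.0243×3/12 = 1.006075.
CIP: F = S · (grow NZD)/(grow CNY) = 0.1892 × 1.010150/1.006075 = 0.1899663 NZD per CNY.

0.18997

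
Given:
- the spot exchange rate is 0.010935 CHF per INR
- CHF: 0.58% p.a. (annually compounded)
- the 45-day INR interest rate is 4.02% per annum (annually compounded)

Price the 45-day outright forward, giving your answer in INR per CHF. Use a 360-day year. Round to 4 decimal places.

91.8347

T = 45/360 years.
CHF growth factor: (1 + 0.0058)^(45/360) = 1.00072317.
Growth of 1 INR over T: (1 + 0.0402)^(45/360) = 1.00493878.
Forward (CHF per INR) = 0.010935 × 1.00072317 / 1.00493878 = 0.010889129.
Quoted the other way: 1/0.010889129 = 91.8347 INR per CHF.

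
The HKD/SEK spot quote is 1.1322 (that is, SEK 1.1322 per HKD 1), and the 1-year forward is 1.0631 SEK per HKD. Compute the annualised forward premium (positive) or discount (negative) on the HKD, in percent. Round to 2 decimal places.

-6.10%

T = 1 year.
Period premium: (1.0631 − 1.1322)/1.1322 = -0.0610316.
Per annum: -0.0610316 / 1 = -0.061032 = -6.10%.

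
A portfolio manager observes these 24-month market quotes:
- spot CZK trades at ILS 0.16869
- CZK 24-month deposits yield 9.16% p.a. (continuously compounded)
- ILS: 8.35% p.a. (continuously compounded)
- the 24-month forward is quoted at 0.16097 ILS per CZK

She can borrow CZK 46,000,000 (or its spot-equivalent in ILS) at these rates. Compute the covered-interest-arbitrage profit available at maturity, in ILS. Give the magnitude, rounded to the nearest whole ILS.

ILS 276,753

T = 2 years.
Route A — deposit CZK, sell forward: 46,000,000 × 1.201054595 × 0.16097 = ILS 8,893,352.88.
Route B — convert at spot, deposit ILS: 46,000,000 × 0.16869 × 1.181754265 = ILS 9,170,105.84.
The quoted forward undervalues CZK, so borrow CZK, convert to ILS at spot, deposit the ILS at 8.35%, and buy CZK forward at 0.16097 to cover the loan.
Arbitrage profit = |8,893,352.88 − 9,170,105.84| = ILS 276,753.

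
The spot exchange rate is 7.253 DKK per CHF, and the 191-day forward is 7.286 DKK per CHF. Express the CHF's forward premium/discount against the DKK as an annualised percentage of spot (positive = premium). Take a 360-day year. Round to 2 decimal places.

+0.86%

T = 191/360 years.
(F − S)/S = (7.286 − 7.253)/7.253 = 0.0045498.
Annualise by dividing by T: 0.0045498 / (191/360) = 0.008576 → 0.86%.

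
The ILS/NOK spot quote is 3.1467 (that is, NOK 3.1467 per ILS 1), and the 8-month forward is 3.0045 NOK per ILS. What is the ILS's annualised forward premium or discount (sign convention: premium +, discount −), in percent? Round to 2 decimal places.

T = 8/12 years.
Period premium: (3.0045 − 3.1467)/3.1467 = -0.0451902.
×(1/T) gives -6.78% p.a.

-6.78%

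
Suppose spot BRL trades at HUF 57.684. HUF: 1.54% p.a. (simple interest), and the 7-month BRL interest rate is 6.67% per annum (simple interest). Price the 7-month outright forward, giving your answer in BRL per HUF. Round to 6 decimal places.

T = 7/12 years.
Growth of 1 HUF over T: 1 + 0.0154×7/12 = 1.0089833.
BRL growth factor: 1 + 0.0667×7/12 = 1.0389083.
Forward (HUF per BRL) = 57.684 × 1.0089833 / 1.0389083 = 56.02245.
Invert for BRL per HUF: 1 / 56.02245 = 0.017850.

0.017850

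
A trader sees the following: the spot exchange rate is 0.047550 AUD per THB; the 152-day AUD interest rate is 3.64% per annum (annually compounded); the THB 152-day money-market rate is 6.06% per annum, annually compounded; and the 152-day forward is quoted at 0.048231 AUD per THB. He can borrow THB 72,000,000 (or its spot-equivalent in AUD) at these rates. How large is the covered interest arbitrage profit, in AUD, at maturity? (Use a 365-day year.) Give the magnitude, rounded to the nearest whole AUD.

AUD 83,811

T = 152/365 years.
Route A — deposit THB, sell forward: 72,000,000 × 1.024803679 × 0.048231 = AUD 3,558,766.05.
Route B — convert at spot, deposit AUD: 72,000,000 × 0.047550 × 1.015000384 = AUD 3,474,955.31.
The quoted forward overvalues THB, so borrow AUD, buy THB at spot, deposit the THB at 6.06%, and sell the proceeds forward at 0.048231.
Arbitrage profit = |3,558,766.05 − 3,474,955.31| = AUD 83,811.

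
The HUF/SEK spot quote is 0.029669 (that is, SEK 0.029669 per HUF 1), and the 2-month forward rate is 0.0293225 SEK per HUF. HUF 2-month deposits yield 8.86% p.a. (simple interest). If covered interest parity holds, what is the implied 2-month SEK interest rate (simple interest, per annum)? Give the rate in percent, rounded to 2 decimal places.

T = 2/12 years.
F/S = 0.0293225/0.029669 = 0.9883211 = (growth of SEK) / (growth of HUF).
The HUF side grows by 1 + 0.0886×2/12 = 1.0147667.
So the SEK growth factor = 1.0029153.
(1.0029153 − 1)/T = 0.017492, i.e. 1.75%.

1.75%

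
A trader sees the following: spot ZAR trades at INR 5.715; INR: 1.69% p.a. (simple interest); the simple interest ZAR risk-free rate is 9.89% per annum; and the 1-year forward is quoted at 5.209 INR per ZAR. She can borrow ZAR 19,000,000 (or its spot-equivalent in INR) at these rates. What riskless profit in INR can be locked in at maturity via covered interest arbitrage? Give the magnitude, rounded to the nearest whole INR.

INR 1,660,855

T = 1 year.
Route A — deposit ZAR, sell forward: 19,000,000 × 1.098900 × 5.209 = INR 108,759,231.90.
Route B — convert at spot, deposit INR: 19,000,000 × 5.715 × 1.016900 = INR 110,420,086.50.
The quoted forward undervalues ZAR, so borrow ZAR, convert to INR at spot, deposit the INR at 1.69%, and buy ZAR forward at 5.209 to cover the loan.
The gap between the two covered legs is INR 1,660,855.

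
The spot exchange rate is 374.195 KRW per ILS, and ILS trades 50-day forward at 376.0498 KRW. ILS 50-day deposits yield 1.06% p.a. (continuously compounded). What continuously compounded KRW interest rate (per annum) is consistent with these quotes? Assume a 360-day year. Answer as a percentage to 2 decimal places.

4.62%

T = 50/360 years.
F/S = 376.0498/374.195 = 1.0049568 = (growth of KRW) / (growth of ILS).
ILS growth factor: e^(0.0106×50/360) = 1.0014733.
Hence g_KRW = 1.0064374.
r = ln(1.0064374)/(50/360) = 0.046201 → 4.62%.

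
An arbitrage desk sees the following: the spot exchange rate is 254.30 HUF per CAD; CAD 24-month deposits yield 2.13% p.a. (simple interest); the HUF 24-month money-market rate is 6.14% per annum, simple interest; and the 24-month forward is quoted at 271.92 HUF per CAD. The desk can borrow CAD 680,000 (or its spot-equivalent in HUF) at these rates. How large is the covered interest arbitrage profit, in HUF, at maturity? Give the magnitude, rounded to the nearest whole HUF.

T = 2 years.
Invest the CAD and cover forward: 680,000 × 1.042600 × 271.92 = HUF 192,782,578.56.
Convert at spot and invest in HUF: 680,000 × 254.30 × 1.122800 = HUF 194,159,067.20.
The quoted forward undervalues CAD, so borrow CAD, convert to HUF at spot, deposit the HUF at 6.14%, and buy CAD forward at 271.92 to cover the loan.
Profit = 194,159,067.20 − 192,782,578.56 = HUF 1,376,489.

HUF 1,376,489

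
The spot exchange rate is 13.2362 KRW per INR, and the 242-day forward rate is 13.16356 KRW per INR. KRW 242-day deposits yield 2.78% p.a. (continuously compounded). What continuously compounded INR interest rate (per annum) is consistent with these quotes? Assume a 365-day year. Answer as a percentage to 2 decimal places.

T = 242/365 years.
By CIP, F/S equals the KRW-to-INR growth ratio: 13.16356/13.2362 = 0.9945120.
The KRW side grows by e^(0.0278×242/365) = 1.0186027.
So the INR growth factor = 1.0242236.
r = ln(1.0242236)/(242/365) = 0.036100 → 3.61%.

3.61%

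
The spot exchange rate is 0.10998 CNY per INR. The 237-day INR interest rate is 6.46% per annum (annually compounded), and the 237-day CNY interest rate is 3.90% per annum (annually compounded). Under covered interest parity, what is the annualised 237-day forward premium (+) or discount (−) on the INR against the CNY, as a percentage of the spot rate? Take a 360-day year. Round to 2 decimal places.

-2.41%

T = 237/360 years.
CIP forward (CNY per INR) = 0.10998 × 1.0255069/1.0420721 = 0.10823171.
(F − S)/S ÷ T = (0.10823171 − 0.10998)/0.10998/(237/360) = -0.024146 → -2.41%.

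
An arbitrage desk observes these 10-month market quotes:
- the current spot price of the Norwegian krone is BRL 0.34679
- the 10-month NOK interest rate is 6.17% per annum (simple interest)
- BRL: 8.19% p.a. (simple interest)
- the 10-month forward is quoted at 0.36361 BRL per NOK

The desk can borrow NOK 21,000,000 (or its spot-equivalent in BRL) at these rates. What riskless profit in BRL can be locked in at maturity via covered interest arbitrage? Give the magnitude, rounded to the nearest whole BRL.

T = 10/12 years.
Route A — deposit NOK, sell forward: 21,000,000 × 1.051416667 × 0.36361 = BRL 8,028,417.90.
Route B — convert at spot, deposit BRL: 21,000,000 × 0.34679 × 1.068250 = BRL 7,779,626.77.
The quoted forward overvalues NOK, so borrow BRL, buy NOK at spot, deposit the NOK at 6.17%, and sell the proceeds forward at 0.36361.
Arbitrage profit = |8,028,417.90 − 7,779,626.77| = BRL 248,791.

BRL 248,791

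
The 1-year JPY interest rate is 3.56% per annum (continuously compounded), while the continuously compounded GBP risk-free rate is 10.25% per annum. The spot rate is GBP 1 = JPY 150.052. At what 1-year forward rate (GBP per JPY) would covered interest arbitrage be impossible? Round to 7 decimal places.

0.0071255

T = 1 year.
JPY growth factor: e^(0.0356×1) = 1.0362413.
Growth of 1 GBP over T: e^(0.1025×1) = 1.1079373.
So F = 150.052 × 1.0362413 / 1.1079373 = 140.3419 (JPY/GBP).
Invert for GBP per JPY: 1 / 140.3419 = 0.0071255.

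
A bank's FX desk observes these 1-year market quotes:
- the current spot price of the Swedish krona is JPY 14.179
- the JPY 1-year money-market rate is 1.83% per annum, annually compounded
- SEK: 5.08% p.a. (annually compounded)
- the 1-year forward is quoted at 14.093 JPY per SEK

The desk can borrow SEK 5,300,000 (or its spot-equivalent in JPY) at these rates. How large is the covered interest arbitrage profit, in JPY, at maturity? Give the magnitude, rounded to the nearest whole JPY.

JPY 1,963,378

T = 1 year.
Keep in SEK, deliver into the forward: 5,300,000·1.050800·14.093 = JPY 78,487,299.32.
Swap to JPY now, deposit: 5,300,000·14.179·1.018300 = JPY 76,523,921.21.
The quoted forward overvalues SEK, so borrow JPY, buy SEK at spot, deposit the SEK at 5.08%, and sell the proceeds forward at 14.093.
Profit = 78,487,299.32 − 76,523,921.21 = JPY 1,963,378.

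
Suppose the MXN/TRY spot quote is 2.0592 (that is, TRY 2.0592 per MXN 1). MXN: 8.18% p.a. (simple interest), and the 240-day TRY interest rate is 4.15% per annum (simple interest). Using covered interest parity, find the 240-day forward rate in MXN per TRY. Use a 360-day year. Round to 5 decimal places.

T = 240/360 years.
TRY growth factor: 1 + 0.0415×240/360 = 1.0276667.
Growth of 1 MXN over T: 1 + 0.0818×240/360 = 1.0545333.
CIP: F = S · (grow TRY)/(grow MXN) = 2.0592 × 1.0276667/1.0545333 = 2.006737 TRY per MXN.
Quoted the other way: 1/2.006737 = 0.49832 MXN per TRY.

0.49832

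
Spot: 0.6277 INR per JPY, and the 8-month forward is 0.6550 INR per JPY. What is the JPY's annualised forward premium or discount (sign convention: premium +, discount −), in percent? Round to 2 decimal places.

T = 8/12 years.
(F − S)/S = (0.6550 − 0.6277)/0.6277 = 0.0434921.
×(1/T) gives 6.52% p.a.

+6.52%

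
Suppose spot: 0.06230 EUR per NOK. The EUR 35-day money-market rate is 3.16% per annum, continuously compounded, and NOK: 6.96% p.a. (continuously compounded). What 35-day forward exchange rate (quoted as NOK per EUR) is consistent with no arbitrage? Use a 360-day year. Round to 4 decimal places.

T = 35/360 years.
EUR accumulates by e^(0.0316×35/360) = 1.00307695.
NOK accumulates by e^(0.0696×35/360) = 1.00678961.
CIP: F = S · (grow EUR)/(grow NOK) = 0.0623 × 1.00307695/1.00678961 = 0.062070261 EUR per NOK.
Invert for NOK per EUR: 1 / 0.062070261 = 16.1108.

16.1108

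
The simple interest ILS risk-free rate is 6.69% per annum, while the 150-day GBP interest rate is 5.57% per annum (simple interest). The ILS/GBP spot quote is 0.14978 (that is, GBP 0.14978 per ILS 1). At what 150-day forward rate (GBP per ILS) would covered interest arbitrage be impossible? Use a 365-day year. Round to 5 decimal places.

T = 150/365 years.
GBP growth factor: 1 + 0.0557×150/365 = 1.0228904.
Growth of 1 ILS over T: 1 + 0.0669×150/365 = 1.0274932.
So F = 0.14978 × 1.0228904 / 1.0274932 = 0.1491090 (GBP/ILS).

0.14911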